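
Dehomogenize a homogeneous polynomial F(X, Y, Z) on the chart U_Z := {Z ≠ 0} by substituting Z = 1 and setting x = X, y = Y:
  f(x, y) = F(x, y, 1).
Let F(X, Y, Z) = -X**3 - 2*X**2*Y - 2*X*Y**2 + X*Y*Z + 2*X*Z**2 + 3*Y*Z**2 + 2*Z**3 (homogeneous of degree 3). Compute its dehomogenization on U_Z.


f(x, y) = -x**3 - 2*x**2*y - 2*x*y**2 + x*y + 2*x + 3*y + 2

On U_Z we set Z = 1. Each monomial c·X^i·Y^j·Z^k in F becomes c·x^i·y^j·1^k = c·x^i·y^j.
Substituting Z = 1: F(X, Y, 1) = -x**3 - 2*x**2*y - 2*x*y**2 + x*y + 2*x + 3*y + 2.
Note: deg(f) ≤ deg(F) = 3; strict inequality happens when F is divisible by Z (lost terms).


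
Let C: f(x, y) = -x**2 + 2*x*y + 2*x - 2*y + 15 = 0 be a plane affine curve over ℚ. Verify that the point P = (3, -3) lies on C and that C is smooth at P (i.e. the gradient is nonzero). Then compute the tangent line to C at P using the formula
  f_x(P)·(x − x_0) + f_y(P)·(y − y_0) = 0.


Tangent line at P: -10*x + 4*y + 42 = 0.

Step 1: f(3, -3) = 0, so P lies on C.
Step 2: partial derivatives
  f_x(x, y) = -2*x + 2*y + 2, f_y(x, y) = 2*x - 2.
  f_x(P) = -10, f_y(P) = 4 (gradient nonzero, so P is smooth).
Step 3: tangent line at P: -10·(x − 3) + 4·(y − -3) = 0.
Expanding: -10*x + 4*y + 42 = 0.


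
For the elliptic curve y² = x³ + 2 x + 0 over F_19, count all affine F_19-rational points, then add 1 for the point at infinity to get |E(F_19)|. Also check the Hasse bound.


Affine points = {(0, 0), (6, 0), (9, 5), (9, 14), (11, 2), (11, 17), (12, 2), (12, 17), (13, 0), (14, 6), (14, 13), (15, 2), (15, 17), (16, 9), (16, 10), (17, 8), (17, 11), (18, 4), (18, 15)}; affine count = 19; |E(F_19)| = 20.

Discriminant check: Δ ∝ 4a³ + 27b² = 4·2³ + 27·0² = 4·8 + 27·0 ≡ 13 (mod 19). Nonzero ⇒ E is nonsingular.
For each x ∈ F_19, compute rhs = x³ + 2·x + 0 mod 19, then count y ∈ F_19 with y² ≡ rhs.
  x = 0: rhs = 0, matching y values: 0 (1 points).
  x = 1: rhs = 3, matching y values: none (0 points).
  x = 2: rhs = 12, matching y values: none (0 points).
  x = 3: rhs = 14, matching y values: none (0 points).
  x = 4: rhs = 15, matching y values: none (0 points).
  x = 5: rhs = 2, matching y values: none (0 points).
  x = 6: rhs = 0, matching y values: 0 (1 points).
  x = 7: rhs = 15, matching y values: none (0 points).
  x = 8: rhs = 15, matching y values: none (0 points).
  x = 9: rhs = 6, matching y values: 5, 14 (2 points).
  x = 10: rhs = 13, matching y values: none (0 points).
  x = 11: rhs = 4, matching y values: 2, 17 (2 points).
  x = 12: rhs = 4, matching y values: 2, 17 (2 points).
  x = 13: rhs = 0, matching y values: 0 (1 points).
  x = 14: rhs = 17, matching y values: 6, 13 (2 points).
  x = 15: rhs = 4, matching y values: 2, 17 (2 points).
  x = 16: rhs = 5, matching y values: 9, 10 (2 points).
  x = 17: rhs = 7, matching y values: 8, 11 (2 points).
  x = 18: rhs = 16, matching y values: 4, 15 (2 points).
Total affine count: 19.
Full point count |E(F_19)| = 19 + 1 = 20.
Hasse bound: |20 − (19+1)| = |0| = 0 ≤ 2√19 ≈ 8.7178 ✓.


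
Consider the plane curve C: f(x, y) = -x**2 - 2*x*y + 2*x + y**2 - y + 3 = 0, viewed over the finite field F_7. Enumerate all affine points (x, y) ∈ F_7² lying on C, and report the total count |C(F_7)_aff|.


Affine F_7-points: {(1, 5), (3, 0), (5, 5), (5, 6), (6, 0), (6, 6)}; count = 6.

For each of the 49 pairs (x, y) ∈ F_7², evaluate f(x, y) mod 7. Record the zeros.
  x = 0: [0↦3, 1↦3, 2↦5, 3↦2, 4↦1, 5↦2, 6↦5]  zeros at y ∈ ∅
  x = 1: [0↦4, 1↦2, 2↦2, 3↦4, 4↦1, 5↦0, 6↦1]  zeros at y ∈ {5}
  x = 2: [0↦3, 1↦6, 2↦4, 3↦4, 4↦6, 5↦3, 6↦2]  zeros at y ∈ ∅
  x = 3: [0↦0, 1↦1, 2↦4, 3↦2, 4↦2, 5↦4, 6↦1]  zeros at y ∈ {0}
  x = 4: [0↦2, 1↦1, 2↦2, 3↦5, 4↦3, 5↦3, 6↦5]  zeros at y ∈ ∅
  x = 5: [0↦2, 1↦6, 2↦5, 3↦6, 4↦2, 5↦0, 6↦0]  zeros at y ∈ {5, 6}
  x = 6: [0↦0, 1↦2, 2↦6, 3↦5, 4↦6, 5↦2, 6↦0]  zeros at y ∈ {0, 6}
Collecting zeros: affine points = {(1, 5), (3, 0), (5, 5), (5, 6), (6, 0), (6, 6)}.
Total count |C(F_7)_aff| = 6.


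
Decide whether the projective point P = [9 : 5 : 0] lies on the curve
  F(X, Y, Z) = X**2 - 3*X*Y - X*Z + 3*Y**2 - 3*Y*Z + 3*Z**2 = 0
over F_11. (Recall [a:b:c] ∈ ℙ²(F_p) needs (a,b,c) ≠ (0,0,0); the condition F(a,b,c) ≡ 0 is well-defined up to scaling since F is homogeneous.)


F(9,5,0) ≡ 10 (mod 11); P is NOT on the curve.

Evaluate F(9, 5, 0) term-by-term (mod 11).
  X**2 ↦ 1·81·1·1 = 81
  -3*X*Y ↦ -3·9·5·1 = -135
  -X*Z ↦ -1·9·1·0 = 0
  3*Y**2 ↦ 3·1·25·1 = 75
  -3*Y*Z ↦ -3·1·5·0 = 0
  3*Z**2 ↦ 3·1·1·0 = 0
Sum: F(9, 5, 0) = (81) + (-135) + (0) + (75) + (0) + (0) = 21.
Reducing mod 11: 21 ≡ 10 (mod 11).
Since F(a, b, c) ≡ 10 ≠ 0 (mod 11), P does NOT lie on the curve.


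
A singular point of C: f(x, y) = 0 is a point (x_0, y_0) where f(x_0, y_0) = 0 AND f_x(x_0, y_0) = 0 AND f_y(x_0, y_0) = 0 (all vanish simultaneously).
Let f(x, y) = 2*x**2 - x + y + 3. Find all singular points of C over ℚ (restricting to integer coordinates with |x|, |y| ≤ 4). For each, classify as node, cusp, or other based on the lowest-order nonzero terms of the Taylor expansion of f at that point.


No singular points in the scanned grid; C is smooth there.

Compute partial derivatives:
  f_x = 4*x - 1.
  f_y = 1.
f_y = 1 is a nonzero constant, so f_y never vanishes: no point (x, y) can satisfy f = f_x = f_y = 0. In particular no (x, y) ∈ {−4, ..., 4}² is singular; the curve is smooth.


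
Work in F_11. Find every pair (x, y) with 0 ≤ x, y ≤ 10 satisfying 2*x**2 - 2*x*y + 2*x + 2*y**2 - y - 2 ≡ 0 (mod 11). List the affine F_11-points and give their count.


Affine F_11-points: {(1, 3), (1, 4), (2, 4), (3, 0), (3, 9), (5, 2), (5, 9), (7, 0), (7, 2), (8, 7), (9, 7), (9, 8)}; count = 12.

For each of the 121 pairs (x, y) ∈ F_11², evaluate f(x, y) mod 11. Record the zeros.
  x = 0: [0↦9, 1↦10, 2↦4, 3↦2, 4↦4, 5↦10, 6↦9, 7↦1, 8↦8, 9↦8, 10↦1]  zeros at y ∈ ∅
  x = 1: [0↦2, 1↦1, 2↦4, 3↦0, 4↦0, 5↦4, 6↦1, 7↦2, 8↦7, 9↦5, 10↦7]  zeros at y ∈ {3, 4}
  x = 2: [0↦10, 1↦7, 2↦8, 3↦2, 4↦0, 5↦2, 6↦8, 7↦7, 8↦10, 9↦6, 10↦6]  zeros at y ∈ {4}
  x = 3: [0↦0, 1↦6, 2↦5, 3↦8, 4↦4, 5↦4, 6↦8, 7↦5, 8↦6, 9↦0, 10↦9]  zeros at y ∈ {0, 9}
  x = 4: [0↦5, 1↦9, 2↦6, 3↦7, 4↦1, 5↦10, 6↦1, 7↦7, 8↦6, 9↦9, 10↦5]  zeros at y ∈ ∅
  x = 5: [0↦3, 1↦5, 2↦0, 3↦10, 4↦2, 5↦9, 6↦9, 7↦2, 8↦10, 9↦0, 10↦5]  zeros at y ∈ {2, 9}
  x = 6: [0↦5, 1↦5, 2↦9, 3↦6, 4↦7, 5↦1, 6↦10, 7↦1, 8↦7, 9↦6, 10↦9]  zeros at y ∈ ∅
  x = 7: [0↦0, 1↦9, 2↦0, 3↦6, 4↦5, 5↦8, 6↦4, 7↦4, 8↦8, 9↦5, 10↦6]  zeros at y ∈ {0, 2}
  x = 8: [0↦10, 1↦6, 2↦6, 3↦10, 4↦7, 5↦8, 6↦2, 7↦0, 8↦2, 9↦8, 10↦7]  zeros at y ∈ {7}
  x = 9: [0↦2, 1↦7, 2↦5, 3↦7, 4↦2, 5↦1, 6↦4, 7↦0, 8↦0, 9↦4, 10↦1]  zeros at y ∈ {7, 8}
  x = 10: [0↦9, 1↦1, 2↦8, 3↦8, 4↦1, 5↦9, 6↦10, 7↦4, 8↦2, 9↦4, 10↦10]  zeros at y ∈ ∅
Collecting zeros: affine points = {(1, 3), (1, 4), (2, 4), (3, 0), (3, 9), (5, 2), (5, 9), (7, 0), (7, 2), (8, 7), (9, 7), (9, 8)}.
Total count |C(F_11)_aff| = 12.


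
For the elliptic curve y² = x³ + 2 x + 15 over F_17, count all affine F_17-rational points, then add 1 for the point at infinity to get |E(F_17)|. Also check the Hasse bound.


Affine points = {(0, 7), (0, 10), (1, 1), (1, 16), (4, 6), (4, 11), (7, 7), (7, 10), (8, 4), (8, 13), (10, 7), (10, 10), (11, 5), (11, 12), (12, 4), (12, 13), (14, 4), (14, 13)}; affine count = 18; |E(F_17)| = 19.

Discriminant check: Δ ∝ 4a³ + 27b² = 4·2³ + 27·15² = 4·8 + 27·225 ≡ 4 (mod 17). Nonzero ⇒ E is nonsingular.
For each x ∈ F_17, compute rhs = x³ + 2·x + 15 mod 17, then count y ∈ F_17 with y² ≡ rhs.
  x = 0: rhs = 15, matching y values: 7, 10 (2 points).
  x = 1: rhs = 1, matching y values: 1, 16 (2 points).
  x = 2: rhs = 10, matching y values: none (0 points).
  x = 3: rhs = 14, matching y values: none (0 points).
  x = 4: rhs = 2, matching y values: 6, 11 (2 points).
  x = 5: rhs = 14, matching y values: none (0 points).
  x = 6: rhs = 5, matching y values: none (0 points).
  x = 7: rhs = 15, matching y values: 7, 10 (2 points).
  x = 8: rhs = 16, matching y values: 4, 13 (2 points).
  x = 9: rhs = 14, matching y values: none (0 points).
  x = 10: rhs = 15, matching y values: 7, 10 (2 points).
  x = 11: rhs = 8, matching y values: 5, 12 (2 points).
  x = 12: rhs = 16, matching y values: 4, 13 (2 points).
  x = 13: rhs = 11, matching y values: none (0 points).
  x = 14: rhs = 16, matching y values: 4, 13 (2 points).
  x = 15: rhs = 3, matching y values: none (0 points).
  x = 16: rhs = 12, matching y values: none (0 points).
Total affine count: 18.
Full point count |E(F_17)| = 18 + 1 = 19.
Hasse bound: |19 − (17+1)| = |1| = 1 ≤ 2√17 ≈ 8.2462 ✓.


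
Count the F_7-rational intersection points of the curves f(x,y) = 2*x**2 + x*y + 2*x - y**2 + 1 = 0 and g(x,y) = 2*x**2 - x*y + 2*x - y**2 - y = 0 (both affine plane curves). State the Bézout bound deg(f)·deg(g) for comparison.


Common zeros: {(0, 6)}; count = 1; Bézout bound = 4.

deg(f) = 2, deg(g) = 2, so Bézout bound = 4.
Scan x ∈ F_7. For each x, list the y ∈ F_7 with f(x, y) ≡ 0 and those with g(x, y) ≡ 0 (mod 7); the common zeros in that column are the intersection.
  x = 0: f ≡ 0 at y ∈ {1, 6}; g ≡ 0 at y ∈ {0, 6}; common: {6}.
  x = 1: f ≡ 0 at y ∈ {4}; g ≡ 0 at y ∈ ∅; common: ∅.
  x = 2: f ≡ 0 at y ∈ {1}; g ≡ 0 at y ∈ {5, 6}; common: ∅.
  x = 3: f ≡ 0 at y ∈ {4, 6}; g ≡ 0 at y ∈ {5}; common: ∅.
  x = 4: f ≡ 0 at y ∈ ∅; g ≡ 0 at y ∈ ∅; common: ∅.
  x = 5: f ≡ 0 at y ∈ ∅; g ≡ 0 at y ∈ ∅; common: ∅.
  x = 6: f ≡ 0 at y ∈ ∅; g ≡ 0 at y ∈ {0}; common: ∅.
Collecting: common zeros = {(0, 6)}, so the count is 1.
Comparison with the Bézout bound: 1 ≤ 4 = deg(f)·deg(g), as expected for curves with no common component (the affine F_7-count falls short of the bound because intersections may lie at infinity, over extension fields, or carry multiplicity).


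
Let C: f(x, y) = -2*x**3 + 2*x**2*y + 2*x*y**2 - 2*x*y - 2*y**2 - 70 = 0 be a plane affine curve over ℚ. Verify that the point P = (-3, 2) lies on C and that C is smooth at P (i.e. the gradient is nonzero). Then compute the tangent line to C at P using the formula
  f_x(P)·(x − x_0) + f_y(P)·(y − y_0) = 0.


Tangent line at P: -74*x - 8*y - 206 = 0.

Step 1: f(-3, 2) = 0, so P lies on C.
Step 2: partial derivatives
  f_x(x, y) = -6*x**2 + 4*x*y + 2*y**2 - 2*y, f_y(x, y) = 2*x**2 + 4*x*y - 2*x - 4*y.
  f_x(P) = -74, f_y(P) = -8 (gradient nonzero, so P is smooth).
Step 3: tangent line at P: -74·(x − -3) + -8·(y − 2) = 0.
Expanding: -74*x - 8*y - 206 = 0.


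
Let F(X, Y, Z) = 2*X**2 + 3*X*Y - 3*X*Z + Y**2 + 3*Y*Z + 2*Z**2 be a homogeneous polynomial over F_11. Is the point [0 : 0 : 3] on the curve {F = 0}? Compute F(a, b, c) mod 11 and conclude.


F(0,0,3) ≡ 7 (mod 11); P is NOT on the curve.

Evaluate F(0, 0, 3) term-by-term (mod 11).
  2*X**2 ↦ 2·0·1·1 = 0
  3*X*Y ↦ 3·0·0·1 = 0
  -3*X*Z ↦ -3·0·1·3 = 0
  Y**2 ↦ 1·1·0·1 = 0
  3*Y*Z ↦ 3·1·0·3 = 0
  2*Z**2 ↦ 2·1·1·9 = 18
Sum: F(0, 0, 3) = (0) + (0) + (0) + (0) + (0) + (18) = 18.
Reducing mod 11: 18 ≡ 7 (mod 11).
Since F(a, b, c) ≡ 7 ≠ 0 (mod 11), P does NOT lie on the curve.


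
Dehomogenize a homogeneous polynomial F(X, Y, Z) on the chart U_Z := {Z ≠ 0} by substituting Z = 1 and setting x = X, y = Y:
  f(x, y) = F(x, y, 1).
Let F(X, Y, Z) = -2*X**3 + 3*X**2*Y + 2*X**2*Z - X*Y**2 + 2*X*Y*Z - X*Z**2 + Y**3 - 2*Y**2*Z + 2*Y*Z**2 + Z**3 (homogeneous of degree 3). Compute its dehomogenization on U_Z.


f(x, y) = -2*x**3 + 3*x**2*y + 2*x**2 - x*y**2 + 2*x*y - x + y**3 - 2*y**2 + 2*y + 1

On U_Z we set Z = 1. Each monomial c·X^i·Y^j·Z^k in F becomes c·x^i·y^j·1^k = c·x^i·y^j.
Substituting Z = 1: F(X, Y, 1) = -2*x**3 + 3*x**2*y + 2*x**2 - x*y**2 + 2*x*y - x + y**3 - 2*y**2 + 2*y + 1.
Note: deg(f) ≤ deg(F) = 3; strict inequality happens when F is divisible by Z (lost terms).


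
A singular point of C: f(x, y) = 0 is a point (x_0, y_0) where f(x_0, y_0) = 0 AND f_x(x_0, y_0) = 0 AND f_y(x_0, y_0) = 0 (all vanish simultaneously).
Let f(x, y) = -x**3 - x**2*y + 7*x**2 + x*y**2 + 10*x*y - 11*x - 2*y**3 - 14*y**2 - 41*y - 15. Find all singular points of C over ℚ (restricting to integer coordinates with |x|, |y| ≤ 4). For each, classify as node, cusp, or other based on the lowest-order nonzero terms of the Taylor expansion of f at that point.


Singular points: {(3, -2)}; classification: cusp.

Compute partial derivatives:
  f_x = -3*x**2 - 2*x*y + 14*x + y**2 + 10*y - 11.
  f_y = -x**2 + 2*x*y + 10*x - 6*y**2 - 28*y - 41.
Scan x_0 ∈ {−4, ..., 4}. For each x_0, f_y(x_0, y) is a polynomial in y; find its integer roots y ∈ {−4, ..., 4}, then test f_x and f at those candidates.
  x = -4: f_y(-4, y) = -6*y**2 - 36*y - 97; no integer root y with |y| ≤ 4.
  x = -3: f_y(-3, y) = -6*y**2 - 34*y - 80; no integer root y with |y| ≤ 4.
  x = -2: f_y(-2, y) = -6*y**2 - 32*y - 65; no integer root y with |y| ≤ 4.
  x = -1: f_y(-1, y) = -6*y**2 - 30*y - 52; no integer root y with |y| ≤ 4.
  x = 0: f_y(0, y) = -6*y**2 - 28*y - 41; no integer root y with |y| ≤ 4.
  x = 1: f_y(1, y) = -6*y**2 - 26*y - 32; no integer root y with |y| ≤ 4.
  x = 2: f_y(2, y) = -6*y**2 - 24*y - 25; no integer root y with |y| ≤ 4.
  x = 3: f_y(3, y) = -6*y**2 - 22*y - 20; vanishes at y ∈ {-2}. (3, -2): f_x = 0, f = 0 — SINGULAR.
  x = 4: f_y(4, y) = -6*y**2 - 20*y - 17; no integer root y with |y| ≤ 4.
Only singular point on the grid: (3, -2).
Classify: substitute x = 3 + u, y = -2 + v and expand: f = -u**3 - u**2*v + u*v**2 - 2*v**3 + v**2.
No constant or linear terms (consistent with a singular point). Quadratic part: v**2. Cubic part: -u**3 - u**2*v + u*v**2 - 2*v**3.
The quadratic part v**2 is a perfect square, so there is a single (double) tangent line v = 0, i.e. y = -2. Restricting the cubic part to that line (v = 0) leaves -u**3 ≠ 0, so f is not divisible by v and the branch is v² ≈ u**3 to lowest order — this is a cusp.
Classification: cusp.


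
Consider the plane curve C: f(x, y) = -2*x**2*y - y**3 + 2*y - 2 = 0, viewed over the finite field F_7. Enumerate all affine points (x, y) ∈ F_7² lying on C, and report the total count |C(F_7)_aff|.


Affine F_7-points: {(3, 2), (3, 3), (4, 2), (4, 3)}; count = 4.

For each of the 49 pairs (x, y) ∈ F_7², evaluate f(x, y) mod 7. Record the zeros.
  x = 0: [0↦5, 1↦6, 2↦1, 3↦5, 4↦5, 5↦2, 6↦4]  zeros at y ∈ ∅
  x = 1: [0↦5, 1↦4, 2↦4, 3↦6, 4↦4, 5↦6, 6↦6]  zeros at y ∈ ∅
  x = 2: [0↦5, 1↦5, 2↦6, 3↦2, 4↦1, 5↦4, 6↦5]  zeros at y ∈ ∅
  x = 3: [0↦5, 1↦2, 2↦0, 3↦0, 4↦3, 5↦3, 6↦1]  zeros at y ∈ {2, 3}
  x = 4: [0↦5, 1↦2, 2↦0, 3↦0, 4↦3, 5↦3, 6↦1]  zeros at y ∈ {2, 3}
  x = 5: [0↦5, 1↦5, 2↦6, 3↦2, 4↦1, 5↦4, 6↦5]  zeros at y ∈ ∅
  x = 6: [0↦5, 1↦4, 2↦4, 3↦6, 4↦4, 5↦6, 6↦6]  zeros at y ∈ ∅
Collecting zeros: affine points = {(3, 2), (3, 3), (4, 2), (4, 3)}.
Total count |C(F_7)_aff| = 4.


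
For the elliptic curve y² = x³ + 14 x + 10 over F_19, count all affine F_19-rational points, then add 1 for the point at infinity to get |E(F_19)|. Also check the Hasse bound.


Affine points = {(1, 5), (1, 14), (4, 4), (4, 15), (6, 5), (6, 14), (8, 8), (8, 11), (12, 5), (12, 14), (14, 9), (14, 10), (15, 2), (15, 17), (16, 6), (16, 13)}; affine count = 16; |E(F_19)| = 17.

Discriminant check: Δ ∝ 4a³ + 27b² = 4·14³ + 27·10² = 4·2744 + 27·100 ≡ 15 (mod 19). Nonzero ⇒ E is nonsingular.
For each x ∈ F_19, compute rhs = x³ + 14·x + 10 mod 19, then count y ∈ F_19 with y² ≡ rhs.
  x = 0: rhs = 10, matching y values: none (0 points).
  x = 1: rhs = 6, matching y values: 5, 14 (2 points).
  x = 2: rhs = 8, matching y values: none (0 points).
  x = 3: rhs = 3, matching y values: none (0 points).
  x = 4: rhs = 16, matching y values: 4, 15 (2 points).
  x = 5: rhs = 15, matching y values: none (0 points).
  x = 6: rhs = 6, matching y values: 5, 14 (2 points).
  x = 7: rhs = 14, matching y values: none (0 points).
  x = 8: rhs = 7, matching y values: 8, 11 (2 points).
  x = 9: rhs = 10, matching y values: none (0 points).
  x = 10: rhs = 10, matching y values: none (0 points).
  x = 11: rhs = 13, matching y values: none (0 points).
  x = 12: rhs = 6, matching y values: 5, 14 (2 points).
  x = 13: rhs = 14, matching y values: none (0 points).
  x = 14: rhs = 5, matching y values: 9, 10 (2 points).
  x = 15: rhs = 4, matching y values: 2, 17 (2 points).
  x = 16: rhs = 17, matching y values: 6, 13 (2 points).
  x = 17: rhs = 12, matching y values: none (0 points).
  x = 18: rhs = 14, matching y values: none (0 points).
Total affine count: 16.
Full point count |E(F_19)| = 16 + 1 = 17.
Hasse bound: |17 − (19+1)| = |-3| = 3 ≤ 2√19 ≈ 8.7178 ✓.


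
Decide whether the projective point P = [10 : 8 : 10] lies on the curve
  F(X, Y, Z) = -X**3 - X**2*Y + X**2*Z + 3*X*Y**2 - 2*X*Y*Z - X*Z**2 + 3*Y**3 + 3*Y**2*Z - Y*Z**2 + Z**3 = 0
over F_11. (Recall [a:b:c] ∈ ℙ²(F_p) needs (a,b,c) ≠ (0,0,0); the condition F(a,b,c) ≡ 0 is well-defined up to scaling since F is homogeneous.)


F(10,8,10) ≡ 9 (mod 11); P is NOT on the curve.

Evaluate F(10, 8, 10) term-by-term (mod 11).
  -X**3 ↦ -1·1000·1·1 = -1000
  -X**2*Y ↦ -1·100·8·1 = -800
  X**2*Z ↦ 1·100·1·10 = 1000
  3*X*Y**2 ↦ 3·10·64·1 = 1920
  -2*X*Y*Z ↦ -2·10·8·10 = -1600
  -X*Z**2 ↦ -1·10·1·100 = -1000
  3*Y**3 ↦ 3·1·512·1 = 1536
  3*Y**2*Z ↦ 3·1·64·10 = 1920
  -Y*Z**2 ↦ -1·1·8·100 = -800
  Z**3 ↦ 1·1·1·1000 = 1000
Sum: F(10, 8, 10) = (-1000) + (-800) + (1000) + (1920) + (-1600) + (-1000) + (1536) + (1920) + (-800) + (1000) = 2176.
Reducing mod 11: 2176 ≡ 9 (mod 11).
Since F(a, b, c) ≡ 9 ≠ 0 (mod 11), P does NOT lie on the curve.


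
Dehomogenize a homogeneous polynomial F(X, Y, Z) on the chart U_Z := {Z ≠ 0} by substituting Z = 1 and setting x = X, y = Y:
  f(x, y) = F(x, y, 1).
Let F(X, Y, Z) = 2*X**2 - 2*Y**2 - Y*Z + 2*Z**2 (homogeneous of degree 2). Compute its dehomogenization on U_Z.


f(x, y) = 2*x**2 - 2*y**2 - y + 2

On U_Z we set Z = 1. Each monomial c·X^i·Y^j·Z^k in F becomes c·x^i·y^j·1^k = c·x^i·y^j.
Substituting Z = 1: F(X, Y, 1) = 2*x**2 - 2*y**2 - y + 2.
Note: deg(f) ≤ deg(F) = 2; strict inequality happens when F is divisible by Z (lost terms).


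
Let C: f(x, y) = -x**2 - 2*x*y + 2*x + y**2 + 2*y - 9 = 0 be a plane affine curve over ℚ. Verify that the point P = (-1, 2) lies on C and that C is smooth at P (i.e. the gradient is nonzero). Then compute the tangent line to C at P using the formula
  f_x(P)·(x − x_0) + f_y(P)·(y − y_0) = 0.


Tangent line at P: 8*y - 16 = 0.

Step 1: f(-1, 2) = 0, so P lies on C.
Step 2: partial derivatives
  f_x(x, y) = -2*x - 2*y + 2, f_y(x, y) = -2*x + 2*y + 2.
  f_x(P) = 0, f_y(P) = 8 (gradient nonzero, so P is smooth).
Step 3: tangent line at P: 0·(x − -1) + 8·(y − 2) = 0.
Expanding: 8*y - 16 = 0.


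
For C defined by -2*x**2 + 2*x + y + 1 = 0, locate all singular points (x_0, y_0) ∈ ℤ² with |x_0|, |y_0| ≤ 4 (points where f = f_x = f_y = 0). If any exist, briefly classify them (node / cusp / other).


No singular points in the scanned grid; C is smooth there.

Compute partial derivatives:
  f_x = 2 - 4*x.
  f_y = 1.
f_y = 1 is a nonzero constant, so f_y never vanishes: no point (x, y) can satisfy f = f_x = f_y = 0. In particular no (x, y) ∈ {−4, ..., 4}² is singular; the curve is smooth.


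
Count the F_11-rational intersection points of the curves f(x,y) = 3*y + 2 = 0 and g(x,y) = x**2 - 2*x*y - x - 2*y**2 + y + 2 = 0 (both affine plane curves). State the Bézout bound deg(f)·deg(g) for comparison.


Common zeros: ∅; count = 0; Bézout bound = 2.

deg(f) = 1, deg(g) = 2, so Bézout bound = 2.
Scan x ∈ F_11. For each x, list the y ∈ F_11 with f(x, y) ≡ 0 and those with g(x, y) ≡ 0 (mod 11); the common zeros in that column are the intersection.
  x = 0: f ≡ 0 at y ∈ {3}; g ≡ 0 at y ∈ ∅; common: ∅.
  x = 1: f ≡ 0 at y ∈ {3}; g ≡ 0 at y ∈ ∅; common: ∅.
  x = 2: f ≡ 0 at y ∈ {3}; g ≡ 0 at y ∈ ∅; common: ∅.
  x = 3: f ≡ 0 at y ∈ {3}; g ≡ 0 at y ∈ {4, 10}; common: ∅.
  x = 4: f ≡ 0 at y ∈ {3}; g ≡ 0 at y ∈ ∅; common: ∅.
  x = 5: f ≡ 0 at y ∈ {3}; g ≡ 0 at y ∈ {0, 1}; common: ∅.
  x = 6: f ≡ 0 at y ∈ {3}; g ≡ 0 at y ∈ {4, 7}; common: ∅.
  x = 7: f ≡ 0 at y ∈ {3}; g ≡ 0 at y ∈ {0, 10}; common: ∅.
  x = 8: f ≡ 0 at y ∈ {3}; g ≡ 0 at y ∈ ∅; common: ∅.
  x = 9: f ≡ 0 at y ∈ {3}; g ≡ 0 at y ∈ {1, 7}; common: ∅.
  x = 10: f ≡ 0 at y ∈ {3}; g ≡ 0 at y ∈ ∅; common: ∅.
Collecting: common zeros = ∅, so the count is 0.
Comparison with the Bézout bound: 0 ≤ 2 = deg(f)·deg(g), as expected for curves with no common component (the affine F_11-count falls short of the bound because intersections may lie at infinity, over extension fields, or carry multiplicity).


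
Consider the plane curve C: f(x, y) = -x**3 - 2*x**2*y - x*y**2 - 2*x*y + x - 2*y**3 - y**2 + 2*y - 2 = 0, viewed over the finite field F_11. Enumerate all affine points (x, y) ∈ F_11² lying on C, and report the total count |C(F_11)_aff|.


Affine F_11-points: {(1, 10), (4, 3), (4, 5), (4, 6), (6, 7), (7, 4), (8, 0), (8, 3), (8, 9), (9, 5), (10, 5)}; count = 11.

For each of the 121 pairs (x, y) ∈ F_11², evaluate f(x, y) mod 11. Record the zeros.
  x = 0: [0↦9, 1↦8, 2↦4, 3↦7, 4↦5, 5↦8, 6↦4, 7↦3, 8↦4, 9↦6, 10↦8]  zeros at y ∈ ∅
  x = 1: [0↦9, 1↦3, 2↦3, 3↦8, 4↦6, 5↦7, 6↦10, 7↦3, 8↦7, 9↦10, 10↦0]  zeros at y ∈ {10}
  x = 2: [0↦3, 1↦10, 2↦10, 3↦2, 4↦7, 5↦2, 6↦8, 7↦2, 8↦5, 9↦5, 10↦1]  zeros at y ∈ ∅
  x = 3: [0↦7, 1↦1, 2↦8, 3↦5, 4↦2, 5↦9, 6↦3, 7↦5, 8↦3, 9↦7, 10↦5]  zeros at y ∈ ∅
  x = 4: [0↦4, 1↦3, 2↦2, 3↦0, 4↦7, 5↦0, 6↦0, 7↦6, 8↦6, 9↦10, 10↦6]  zeros at y ∈ {3, 5, 6}
  x = 5: [0↦10, 1↦10, 2↦8, 3↦3, 4↦5, 5↦2, 6↦4, 7↦10, 8↦8, 9↦8, 10↦9]  zeros at y ∈ ∅
  x = 6: [0↦8, 1↦5, 2↦9, 3↦8, 4↦1, 5↦9, 6↦9, 7↦0, 8↦3, 9↦6, 10↦8]  zeros at y ∈ {7}
  x = 7: [0↦3, 1↦4, 2↦10, 3↦9, 4↦0, 5↦4, 6↦9, 7↦3, 8↦7, 9↦9, 10↦8]  zeros at y ∈ {4}
  x = 8: [0↦0, 1↦1, 2↦5, 3↦0, 4↦7, 5↦3, 6↦9, 7↦2, 8↦3, 9↦0, 10↦3]  zeros at y ∈ {0, 3, 9}
  x = 9: [0↦4, 1↦1, 2↦10, 3↦8, 4↦5, 5↦0, 6↦3, 7↦2, 8↦7, 9↦6, 10↦9]  zeros at y ∈ {5}
  x = 10: [0↦9, 1↦9, 2↦8, 3↦5, 4↦10, 5↦0, 6↦7, 7↦8, 8↦2, 9↦10, 10↦9]  zeros at y ∈ {5}
Collecting zeros: affine points = {(1, 10), (4, 3), (4, 5), (4, 6), (6, 7), (7, 4), (8, 0), (8, 3), (8, 9), (9, 5), (10, 5)}.
Total count |C(F_11)_aff| = 11.


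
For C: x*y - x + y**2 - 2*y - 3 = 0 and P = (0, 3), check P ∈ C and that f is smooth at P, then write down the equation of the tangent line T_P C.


Tangent line at P: 2*x + 4*y - 12 = 0.

Step 1: f(0, 3) = 0, so P lies on C.
Step 2: partial derivatives
  f_x(x, y) = y - 1, f_y(x, y) = x + 2*y - 2.
  f_x(P) = 2, f_y(P) = 4 (gradient nonzero, so P is smooth).
Step 3: tangent line at P: 2·(x − 0) + 4·(y − 3) = 0.
Expanding: 2*x + 4*y - 12 = 0.


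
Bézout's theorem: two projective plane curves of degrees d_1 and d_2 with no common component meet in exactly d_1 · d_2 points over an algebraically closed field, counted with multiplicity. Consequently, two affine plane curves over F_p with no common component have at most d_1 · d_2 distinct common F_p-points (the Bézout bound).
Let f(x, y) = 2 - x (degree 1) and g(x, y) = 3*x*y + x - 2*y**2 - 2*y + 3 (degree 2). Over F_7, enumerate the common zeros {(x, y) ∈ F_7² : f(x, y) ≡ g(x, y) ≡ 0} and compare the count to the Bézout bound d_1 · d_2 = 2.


Common zeros: {(2, 1)}; count = 1; Bézout bound = 2.

deg(f) = 1, deg(g) = 2, so Bézout bound = 2.
Scan x ∈ F_7. For each x, list the y ∈ F_7 with f(x, y) ≡ 0 and those with g(x, y) ≡ 0 (mod 7); the common zeros in that column are the intersection.
  x = 0: f ≡ 0 at y ∈ ∅; g ≡ 0 at y ∈ {3}; common: ∅.
  x = 1: f ≡ 0 at y ∈ ∅; g ≡ 0 at y ∈ ∅; common: ∅.
  x = 2: f ≡ 0 at y ∈ {0, 1, 2, 3, 4, 5, 6}; g ≡ 0 at y ∈ {1}; common: {1}.
  x = 3: f ≡ 0 at y ∈ ∅; g ≡ 0 at y ∈ ∅; common: ∅.
  x = 4: f ≡ 0 at y ∈ ∅; g ≡ 0 at y ∈ {0, 5}; common: ∅.
  x = 5: f ≡ 0 at y ∈ ∅; g ≡ 0 at y ∈ {4, 6}; common: ∅.
  x = 6: f ≡ 0 at y ∈ ∅; g ≡ 0 at y ∈ ∅; common: ∅.
Collecting: common zeros = {(2, 1)}, so the count is 1.
Comparison with the Bézout bound: 1 ≤ 2 = deg(f)·deg(g), as expected for curves with no common component (the affine F_7-count falls short of the bound because intersections may lie at infinity, over extension fields, or carry multiplicity).


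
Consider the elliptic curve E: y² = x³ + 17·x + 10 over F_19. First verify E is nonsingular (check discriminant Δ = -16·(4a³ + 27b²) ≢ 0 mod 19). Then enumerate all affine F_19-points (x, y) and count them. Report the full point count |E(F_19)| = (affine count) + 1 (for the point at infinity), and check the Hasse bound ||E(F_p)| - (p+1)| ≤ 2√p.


Affine points = {(1, 3), (1, 16), (4, 3), (4, 16), (5, 7), (5, 12), (6, 9), (6, 10), (7, 4), (7, 15), (12, 2), (12, 17), (14, 3), (14, 16), (15, 7), (15, 12), (17, 5), (17, 14), (18, 7), (18, 12)}; affine count = 20; |E(F_19)| = 21.

Discriminant check: Δ ∝ 4a³ + 27b² = 4·17³ + 27·10² = 4·4913 + 27·100 ≡ 8 (mod 19). Nonzero ⇒ E is nonsingular.
For each x ∈ F_19, compute rhs = x³ + 17·x + 10 mod 19, then count y ∈ F_19 with y² ≡ rhs.
  x = 0: rhs = 10, matching y values: none (0 points).
  x = 1: rhs = 9, matching y values: 3, 16 (2 points).
  x = 2: rhs = 14, matching y values: none (0 points).
  x = 3: rhs = 12, matching y values: none (0 points).
  x = 4: rhs = 9, matching y values: 3, 16 (2 points).
  x = 5: rhs = 11, matching y values: 7, 12 (2 points).
  x = 6: rhs = 5, matching y values: 9, 10 (2 points).
  x = 7: rhs = 16, matching y values: 4, 15 (2 points).
  x = 8: rhs = 12, matching y values: none (0 points).
  x = 9: rhs = 18, matching y values: none (0 points).
  x = 10: rhs = 2, matching y values: none (0 points).
  x = 11: rhs = 8, matching y values: none (0 points).
  x = 12: rhs = 4, matching y values: 2, 17 (2 points).
  x = 13: rhs = 15, matching y values: none (0 points).
  x = 14: rhs = 9, matching y values: 3, 16 (2 points).
  x = 15: rhs = 11, matching y values: 7, 12 (2 points).
  x = 16: rhs = 8, matching y values: none (0 points).
  x = 17: rhs = 6, matching y values: 5, 14 (2 points).
  x = 18: rhs = 11, matching y values: 7, 12 (2 points).
Total affine count: 20.
Full point count |E(F_19)| = 20 + 1 = 21.
Hasse bound: |21 − (19+1)| = |1| = 1 ≤ 2√19 ≈ 8.7178 ✓.


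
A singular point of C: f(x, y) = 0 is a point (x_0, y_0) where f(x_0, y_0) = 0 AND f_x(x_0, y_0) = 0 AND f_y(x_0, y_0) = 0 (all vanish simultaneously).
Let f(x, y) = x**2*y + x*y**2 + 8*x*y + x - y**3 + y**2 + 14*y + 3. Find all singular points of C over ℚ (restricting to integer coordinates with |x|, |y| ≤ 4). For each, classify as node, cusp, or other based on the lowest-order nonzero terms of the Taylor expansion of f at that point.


Singular points: {(-3, -1)}; classification: node.

Compute partial derivatives:
  f_x = 2*x*y + y**2 + 8*y + 1.
  f_y = x**2 + 2*x*y + 8*x - 3*y**2 + 2*y + 14.
Scan x_0 ∈ {−4, ..., 4}. For each x_0, f_y(x_0, y) is a polynomial in y; find its integer roots y ∈ {−4, ..., 4}, then test f_x and f at those candidates.
  x = -4: f_y(-4, y) = -3*y**2 - 6*y - 2; no integer root y with |y| ≤ 4.
  x = -3: f_y(-3, y) = -3*y**2 - 4*y - 1; vanishes at y ∈ {-1}. (-3, -1): f_x = 0, f = 0 — SINGULAR.
  x = -2: f_y(-2, y) = -3*y**2 - 2*y + 2; no integer root y with |y| ≤ 4.
  x = -1: f_y(-1, y) = 7 - 3*y**2; no integer root y with |y| ≤ 4.
  x = 0: f_y(0, y) = -3*y**2 + 2*y + 14; no integer root y with |y| ≤ 4.
  x = 1: f_y(1, y) = -3*y**2 + 4*y + 23; no integer root y with |y| ≤ 4.
  x = 2: f_y(2, y) = -3*y**2 + 6*y + 34; no integer root y with |y| ≤ 4.
  x = 3: f_y(3, y) = -3*y**2 + 8*y + 47; no integer root y with |y| ≤ 4.
  x = 4: f_y(4, y) = -3*y**2 + 10*y + 62; no integer root y with |y| ≤ 4.
Only singular point on the grid: (-3, -1).
Classify: substitute x = -3 + u, y = -1 + v and expand: f = u**2*v - u**2 + u*v**2 - v**3 + v**2.
No constant or linear terms (consistent with a singular point). Quadratic part: -u**2 + v**2. Cubic part: u**2*v + u*v**2 - v**3.
The quadratic part v**2 - u**2 = (v − u)(v + u) splits into two distinct linear factors, so there are two distinct tangent lines y − -1 = ±(x − -3) — this is a node (ordinary double point).
Classification: node.


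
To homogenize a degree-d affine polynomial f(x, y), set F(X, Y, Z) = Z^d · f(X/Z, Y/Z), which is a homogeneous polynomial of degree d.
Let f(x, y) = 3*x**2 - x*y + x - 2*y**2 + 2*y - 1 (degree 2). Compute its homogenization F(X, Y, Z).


F(X, Y, Z) = 3*X**2 - X*Y + X*Z - 2*Y**2 + 2*Y*Z - Z**2

deg(f) = 2.
Substitute x = X/Z, y = Y/Z into f, then multiply by Z^2.
  monomial 3·x^2·y^0 ↦ 3·X^2·Y^0·Z^0.
  monomial -1·x^1·y^1 ↦ -1·X^1·Y^1·Z^0.
  monomial 1·x^1·y^0 ↦ 1·X^1·Y^0·Z^1.
  monomial -2·x^0·y^2 ↦ -2·X^0·Y^2·Z^0.
  monomial 2·x^0·y^1 ↦ 2·X^0·Y^1·Z^1.
  monomial -1·x^0·y^0 ↦ -1·X^0·Y^0·Z^2.
Collecting: F(X, Y, Z) = 3*X**2 - X*Y + X*Z - 2*Y**2 + 2*Y*Z - Z**2.


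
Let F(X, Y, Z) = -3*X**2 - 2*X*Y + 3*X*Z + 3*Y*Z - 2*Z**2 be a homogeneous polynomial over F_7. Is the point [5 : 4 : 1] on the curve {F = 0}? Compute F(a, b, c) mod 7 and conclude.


F(5,4,1) ≡ 1 (mod 7); P is NOT on the curve.

Evaluate F(5, 4, 1) term-by-term (mod 7).
  -3*X**2 ↦ -3·25·1·1 = -75
  -2*X*Y ↦ -2·5·4·1 = -40
  3*X*Z ↦ 3·5·1·1 = 15
  3*Y*Z ↦ 3·1·4·1 = 12
  -2*Z**2 ↦ -2·1·1·1 = -2
Sum: F(5, 4, 1) = (-75) + (-40) + (15) + (12) + (-2) = -90.
Reducing mod 7: -90 ≡ 1 (mod 7).
Since F(a, b, c) ≡ 1 ≠ 0 (mod 7), P does NOT lie on the curve.


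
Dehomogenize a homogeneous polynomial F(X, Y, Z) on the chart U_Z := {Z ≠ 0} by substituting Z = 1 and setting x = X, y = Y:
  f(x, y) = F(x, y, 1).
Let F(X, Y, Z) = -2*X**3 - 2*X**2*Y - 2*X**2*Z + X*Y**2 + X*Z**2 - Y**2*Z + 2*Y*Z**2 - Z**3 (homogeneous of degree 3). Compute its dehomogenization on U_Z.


f(x, y) = -2*x**3 - 2*x**2*y - 2*x**2 + x*y**2 + x - y**2 + 2*y - 1

On U_Z we set Z = 1. Each monomial c·X^i·Y^j·Z^k in F becomes c·x^i·y^j·1^k = c·x^i·y^j.
Substituting Z = 1: F(X, Y, 1) = -2*x**3 - 2*x**2*y - 2*x**2 + x*y**2 + x - y**2 + 2*y - 1.
Note: deg(f) ≤ deg(F) = 3; strict inequality happens when F is divisible by Z (lost terms).


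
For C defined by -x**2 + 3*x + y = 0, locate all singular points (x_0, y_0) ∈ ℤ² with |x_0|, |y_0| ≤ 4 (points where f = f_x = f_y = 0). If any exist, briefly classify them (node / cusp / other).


No singular points in the scanned grid; C is smooth there.

Compute partial derivatives:
  f_x = 3 - 2*x.
  f_y = 1.
f_y = 1 is a nonzero constant, so f_y never vanishes: no point (x, y) can satisfy f = f_x = f_y = 0. In particular no (x, y) ∈ {−4, ..., 4}² is singular; the curve is smooth.


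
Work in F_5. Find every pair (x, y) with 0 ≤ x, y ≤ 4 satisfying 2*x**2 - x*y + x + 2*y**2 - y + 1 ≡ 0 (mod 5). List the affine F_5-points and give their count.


Affine F_5-points: {(2, 1), (2, 3), (3, 1), (4, 2), (4, 3)}; count = 5.

For each of the 25 pairs (x, y) ∈ F_5², evaluate f(x, y) mod 5. Record the zeros.
  x = 0: [0↦1, 1↦2, 2↦2, 3↦1, 4↦4]  zeros at y ∈ ∅
  x = 1: [0↦4, 1↦4, 2↦3, 3↦1, 4↦3]  zeros at y ∈ ∅
  x = 2: [0↦1, 1↦0, 2↦3, 3↦0, 4↦1]  zeros at y ∈ {1, 3}
  x = 3: [0↦2, 1↦0, 2↦2, 3↦3, 4↦3]  zeros at y ∈ {1}
  x = 4: [0↦2, 1↦4, 2↦0, 3↦0, 4↦4]  zeros at y ∈ {2, 3}
Collecting zeros: affine points = {(2, 1), (2, 3), (3, 1), (4, 2), (4, 3)}.
Total count |C(F_5)_aff| = 5.


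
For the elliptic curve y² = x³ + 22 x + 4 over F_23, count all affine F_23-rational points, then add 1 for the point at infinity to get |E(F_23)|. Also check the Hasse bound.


Affine points = {(0, 2), (0, 21), (1, 2), (1, 21), (4, 8), (4, 15), (5, 3), (5, 20), (7, 8), (7, 15), (8, 5), (8, 18), (11, 6), (11, 17), (12, 8), (12, 15), (13, 7), (13, 16), (15, 11), (15, 12), (16, 6), (16, 17), (17, 1), (17, 22), (19, 6), (19, 17), (20, 7), (20, 16), (22, 2), (22, 21)}; affine count = 30; |E(F_23)| = 31.

Discriminant check: Δ ∝ 4a³ + 27b² = 4·22³ + 27·4² = 4·10648 + 27·16 ≡ 14 (mod 23). Nonzero ⇒ E is nonsingular.
For each x ∈ F_23, compute rhs = x³ + 22·x + 4 mod 23, then count y ∈ F_23 with y² ≡ rhs.
  x = 0: rhs = 4, matching y values: 2, 21 (2 points).
  x = 1: rhs = 4, matching y values: 2, 21 (2 points).
  x = 2: rhs = 10, matching y values: none (0 points).
  x = 3: rhs = 5, matching y values: none (0 points).
  x = 4: rhs = 18, matching y values: 8, 15 (2 points).
  x = 5: rhs = 9, matching y values: 3, 20 (2 points).
  x = 6: rhs = 7, matching y values: none (0 points).
  x = 7: rhs = 18, matching y values: 8, 15 (2 points).
  x = 8: rhs = 2, matching y values: 5, 18 (2 points).
  x = 9: rhs = 11, matching y values: none (0 points).
  x = 10: rhs = 5, matching y values: none (0 points).
  x = 11: rhs = 13, matching y values: 6, 17 (2 points).
  x = 12: rhs = 18, matching y values: 8, 15 (2 points).
  x = 13: rhs = 3, matching y values: 7, 16 (2 points).
  x = 14: rhs = 20, matching y values: none (0 points).
  x = 15: rhs = 6, matching y values: 11, 12 (2 points).
  x = 16: rhs = 13, matching y values: 6, 17 (2 points).
  x = 17: rhs = 1, matching y values: 1, 22 (2 points).
  x = 18: rhs = 22, matching y values: none (0 points).
  x = 19: rhs = 13, matching y values: 6, 17 (2 points).
  x = 20: rhs = 3, matching y values: 7, 16 (2 points).
  x = 21: rhs = 21, matching y values: none (0 points).
  x = 22: rhs = 4, matching y values: 2, 21 (2 points).
Total affine count: 30.
Full point count |E(F_23)| = 30 + 1 = 31.
Hasse bound: |31 − (23+1)| = |7| = 7 ≤ 2√23 ≈ 9.5917 ✓.


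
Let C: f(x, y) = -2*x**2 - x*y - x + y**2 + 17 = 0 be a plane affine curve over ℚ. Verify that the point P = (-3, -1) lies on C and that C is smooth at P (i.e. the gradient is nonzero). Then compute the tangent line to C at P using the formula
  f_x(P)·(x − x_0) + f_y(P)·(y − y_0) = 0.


Tangent line at P: 12*x + y + 37 = 0.

Step 1: f(-3, -1) = 0, so P lies on C.
Step 2: partial derivatives
  f_x(x, y) = -4*x - y - 1, f_y(x, y) = -x + 2*y.
  f_x(P) = 12, f_y(P) = 1 (gradient nonzero, so P is smooth).
Step 3: tangent line at P: 12·(x − -3) + 1·(y − -1) = 0.
Expanding: 12*x + y + 37 = 0.


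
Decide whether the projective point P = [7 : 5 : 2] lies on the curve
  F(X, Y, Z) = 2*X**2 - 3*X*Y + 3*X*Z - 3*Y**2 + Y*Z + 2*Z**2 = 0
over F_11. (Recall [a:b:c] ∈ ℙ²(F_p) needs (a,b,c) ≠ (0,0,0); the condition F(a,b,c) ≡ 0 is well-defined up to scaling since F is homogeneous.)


F(7,5,2) ≡ 0 (mod 11); P is on the curve.

Evaluate F(7, 5, 2) term-by-term (mod 11).
  2*X**2 ↦ 2·49·1·1 = 98
  -3*X*Y ↦ -3·7·5·1 = -105
  3*X*Z ↦ 3·7·1·2 = 42
  -3*Y**2 ↦ -3·1·25·1 = -75
  Y*Z ↦ 1·1·5·2 = 10
  2*Z**2 ↦ 2·1·1·4 = 8
Sum: F(7, 5, 2) = (98) + (-105) + (42) + (-75) + (10) + (8) = -22.
Reducing mod 11: -22 ≡ 0 (mod 11).
Since F(a, b, c) ≡ 0 (mod 11), P lies on the curve.


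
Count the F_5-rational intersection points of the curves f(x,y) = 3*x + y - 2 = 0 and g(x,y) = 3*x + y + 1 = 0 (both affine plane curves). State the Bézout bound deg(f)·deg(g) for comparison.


Common zeros: ∅; count = 0; Bézout bound = 1.

deg(f) = 1, deg(g) = 1, so Bézout bound = 1.
Scan x ∈ F_5. For each x, list the y ∈ F_5 with f(x, y) ≡ 0 and those with g(x, y) ≡ 0 (mod 5); the common zeros in that column are the intersection.
  x = 0: f ≡ 0 at y ∈ {2}; g ≡ 0 at y ∈ {4}; common: ∅.
  x = 1: f ≡ 0 at y ∈ {4}; g ≡ 0 at y ∈ {1}; common: ∅.
  x = 2: f ≡ 0 at y ∈ {1}; g ≡ 0 at y ∈ {3}; common: ∅.
  x = 3: f ≡ 0 at y ∈ {3}; g ≡ 0 at y ∈ {0}; common: ∅.
  x = 4: f ≡ 0 at y ∈ {0}; g ≡ 0 at y ∈ {2}; common: ∅.
Collecting: common zeros = ∅, so the count is 0.
Comparison with the Bézout bound: 0 ≤ 1 = deg(f)·deg(g), as expected for curves with no common component (the affine F_5-count falls short of the bound because intersections may lie at infinity, over extension fields, or carry multiplicity).


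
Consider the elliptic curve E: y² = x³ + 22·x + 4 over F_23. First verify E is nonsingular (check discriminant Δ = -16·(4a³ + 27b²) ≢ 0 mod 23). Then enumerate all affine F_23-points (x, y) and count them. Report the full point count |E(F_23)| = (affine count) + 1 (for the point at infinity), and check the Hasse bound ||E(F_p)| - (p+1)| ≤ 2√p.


Affine points = {(0, 2), (0, 21), (1, 2), (1, 21), (4, 8), (4, 15), (5, 3), (5, 20), (7, 8), (7, 15), (8, 5), (8, 18), (11, 6), (11, 17), (12, 8), (12, 15), (13, 7), (13, 16), (15, 11), (15, 12), (16, 6), (16, 17), (17, 1), (17, 22), (19, 6), (19, 17), (20, 7), (20, 16), (22, 2), (22, 21)}; affine count = 30; |E(F_23)| = 31.

Discriminant check: Δ ∝ 4a³ + 27b² = 4·22³ + 27·4² = 4·10648 + 27·16 ≡ 14 (mod 23). Nonzero ⇒ E is nonsingular.
For each x ∈ F_23, compute rhs = x³ + 22·x + 4 mod 23, then count y ∈ F_23 with y² ≡ rhs.
  x = 0: rhs = 4, matching y values: 2, 21 (2 points).
  x = 1: rhs = 4, matching y values: 2, 21 (2 points).
  x = 2: rhs = 10, matching y values: none (0 points).
  x = 3: rhs = 5, matching y values: none (0 points).
  x = 4: rhs = 18, matching y values: 8, 15 (2 points).
  x = 5: rhs = 9, matching y values: 3, 20 (2 points).
  x = 6: rhs = 7, matching y values: none (0 points).
  x = 7: rhs = 18, matching y values: 8, 15 (2 points).
  x = 8: rhs = 2, matching y values: 5, 18 (2 points).
  x = 9: rhs = 11, matching y values: none (0 points).
  x = 10: rhs = 5, matching y values: none (0 points).
  x = 11: rhs = 13, matching y values: 6, 17 (2 points).
  x = 12: rhs = 18, matching y values: 8, 15 (2 points).
  x = 13: rhs = 3, matching y values: 7, 16 (2 points).
  x = 14: rhs = 20, matching y values: none (0 points).
  x = 15: rhs = 6, matching y values: 11, 12 (2 points).
  x = 16: rhs = 13, matching y values: 6, 17 (2 points).
  x = 17: rhs = 1, matching y values: 1, 22 (2 points).
  x = 18: rhs = 22, matching y values: none (0 points).
  x = 19: rhs = 13, matching y values: 6, 17 (2 points).
  x = 20: rhs = 3, matching y values: 7, 16 (2 points).
  x = 21: rhs = 21, matching y values: none (0 points).
  x = 22: rhs = 4, matching y values: 2, 21 (2 points).
Total affine count: 30.
Full point count |E(F_23)| = 30 + 1 = 31.
Hasse bound: |31 − (23+1)| = |7| = 7 ≤ 2√23 ≈ 9.5917 ✓.


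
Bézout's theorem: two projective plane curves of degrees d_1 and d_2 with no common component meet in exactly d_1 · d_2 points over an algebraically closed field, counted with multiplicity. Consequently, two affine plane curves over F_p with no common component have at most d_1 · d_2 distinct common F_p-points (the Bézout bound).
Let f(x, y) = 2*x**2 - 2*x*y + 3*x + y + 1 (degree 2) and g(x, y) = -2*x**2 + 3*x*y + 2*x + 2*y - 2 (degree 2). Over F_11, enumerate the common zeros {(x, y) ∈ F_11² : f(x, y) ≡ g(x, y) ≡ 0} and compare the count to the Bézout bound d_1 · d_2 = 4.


Common zeros: ∅; count = 0; Bézout bound = 4.

deg(f) = 2, deg(g) = 2, so Bézout bound = 4.
Scan x ∈ F_11. For each x, list the y ∈ F_11 with f(x, y) ≡ 0 and those with g(x, y) ≡ 0 (mod 11); the common zeros in that column are the intersection.
  x = 0: f ≡ 0 at y ∈ {10}; g ≡ 0 at y ∈ {1}; common: ∅.
  x = 1: f ≡ 0 at y ∈ {6}; g ≡ 0 at y ∈ {7}; common: ∅.
  x = 2: f ≡ 0 at y ∈ {5}; g ≡ 0 at y ∈ {9}; common: ∅.
  x = 3: f ≡ 0 at y ∈ {10}; g ≡ 0 at y ∈ ∅; common: ∅.
  x = 4: f ≡ 0 at y ∈ {8}; g ≡ 0 at y ∈ {5}; common: ∅.
  x = 5: f ≡ 0 at y ∈ {0}; g ≡ 0 at y ∈ {7}; common: ∅.
  x = 6: f ≡ 0 at y ∈ ∅; g ≡ 0 at y ∈ {2}; common: ∅.
  x = 7: f ≡ 0 at y ∈ {5}; g ≡ 0 at y ∈ {9}; common: ∅.
  x = 8: f ≡ 0 at y ∈ {8}; g ≡ 0 at y ∈ {1}; common: ∅.
  x = 9: f ≡ 0 at y ∈ {6}; g ≡ 0 at y ∈ {2}; common: ∅.
  x = 10: f ≡ 0 at y ∈ {0}; g ≡ 0 at y ∈ {5}; common: ∅.
Collecting: common zeros = ∅, so the count is 0.
Comparison with the Bézout bound: 0 ≤ 4 = deg(f)·deg(g), as expected for curves with no common component (the affine F_11-count falls short of the bound because intersections may lie at infinity, over extension fields, or carry multiplicity).
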